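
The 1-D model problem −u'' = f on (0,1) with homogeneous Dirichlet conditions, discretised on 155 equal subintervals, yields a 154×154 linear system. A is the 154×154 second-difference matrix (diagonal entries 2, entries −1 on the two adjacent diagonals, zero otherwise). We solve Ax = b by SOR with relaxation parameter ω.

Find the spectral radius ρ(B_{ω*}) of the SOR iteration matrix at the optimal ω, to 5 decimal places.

[ρ_J] n=154: ρ(B_J) = cos(π/(n+1)) = cos(π/155) = 0.99979.
√(1−ρ_J²) = |sin(π/155)| = 0.020267
ω* = 2/(1 + 0.020267) = 2/1.020267 = 1.96027.
[ρ_SOR] ω* − 1 = 0.96027.

ρ_SOR = 0.96027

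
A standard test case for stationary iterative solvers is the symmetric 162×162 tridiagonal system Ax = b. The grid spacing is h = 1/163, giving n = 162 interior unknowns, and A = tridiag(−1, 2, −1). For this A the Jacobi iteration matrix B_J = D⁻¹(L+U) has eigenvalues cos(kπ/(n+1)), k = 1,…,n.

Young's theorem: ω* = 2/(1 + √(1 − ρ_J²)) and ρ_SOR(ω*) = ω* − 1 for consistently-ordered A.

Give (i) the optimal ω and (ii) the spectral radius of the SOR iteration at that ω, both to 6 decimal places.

spectrum of D⁻¹(L+U) = {cos(kπ/163) : 1≤k≤162}; ρ_J = cos(π/163) = 0.999814.
√(1 − cos²(π/163)) = sin(π/163) ≈ 0.0192724.
[ω*] 2 ÷ (1 + 0.0192724) = 2 ÷ 1.0192724 = 1.962184.
and ρ(B_{ω*}) = 1.962184 − 1 = 0.962184.

ω* = 1.962184, ρ_SOR = 0.962184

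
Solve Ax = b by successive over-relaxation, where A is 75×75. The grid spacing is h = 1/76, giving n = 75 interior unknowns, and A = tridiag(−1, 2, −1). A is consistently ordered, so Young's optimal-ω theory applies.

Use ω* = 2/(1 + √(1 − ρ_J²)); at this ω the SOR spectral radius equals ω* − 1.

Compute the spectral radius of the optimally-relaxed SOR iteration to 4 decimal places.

ρ_SOR = 0.9206

½·tridiag(1,0,1) at n=75: λ_k = cos(kπ/76); max |λ| at k=1 ⇒ ρ_J = cos(π/76) ≈ 0.9991.
1 − cos²(π/76) = sin²(π/76) ⇒ √(1−ρ_J²) = sin(π/76) = 0.04132.
So ω* = 2/1.04132 = 1.9206 (Young).
ρ(B_{ω*}) = ω*−1 = 0.9206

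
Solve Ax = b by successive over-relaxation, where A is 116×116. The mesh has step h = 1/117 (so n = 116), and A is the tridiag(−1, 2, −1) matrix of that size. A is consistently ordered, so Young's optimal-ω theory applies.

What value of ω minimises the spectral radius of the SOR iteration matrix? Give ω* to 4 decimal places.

ω* = 1.9477

½·tridiag(1,0,1) at n=116: λ_k = cos(kπ/117); max |λ| at k=1 ⇒ ρ_J = cos(π/117) ≈ 0.9996.
√(1−ρ_J²) = |sin(π/117)| = 0.02685
Young: ω* = 2/(1+√(1−ρ_J²)) = 2/(1+0.02685) = 2/1.02685 = 1.9477.
Hence ρ(B_{ω*}) = 1.9477 − 1 = 0.9477.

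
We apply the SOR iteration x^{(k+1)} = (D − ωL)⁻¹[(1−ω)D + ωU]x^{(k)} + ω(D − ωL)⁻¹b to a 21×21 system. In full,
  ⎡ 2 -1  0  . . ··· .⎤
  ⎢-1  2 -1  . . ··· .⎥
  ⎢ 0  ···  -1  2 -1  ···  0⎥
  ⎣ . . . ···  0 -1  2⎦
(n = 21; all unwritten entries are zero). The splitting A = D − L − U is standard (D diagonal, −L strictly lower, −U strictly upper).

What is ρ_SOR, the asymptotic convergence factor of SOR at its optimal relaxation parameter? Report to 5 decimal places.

With n=21, ρ(Jacobi) = cos(π/22) = 0.98982.
√(1 − cos²(π/22)) = sin(π/22) ≈ 0.142315.
ω* = 2/(1 + 0.142315) = 2/1.142315 = 1.75083.
and ρ(B_{ω*}) = 1.75083 − 1 = 0.75083.

ρ_SOR = 0.75083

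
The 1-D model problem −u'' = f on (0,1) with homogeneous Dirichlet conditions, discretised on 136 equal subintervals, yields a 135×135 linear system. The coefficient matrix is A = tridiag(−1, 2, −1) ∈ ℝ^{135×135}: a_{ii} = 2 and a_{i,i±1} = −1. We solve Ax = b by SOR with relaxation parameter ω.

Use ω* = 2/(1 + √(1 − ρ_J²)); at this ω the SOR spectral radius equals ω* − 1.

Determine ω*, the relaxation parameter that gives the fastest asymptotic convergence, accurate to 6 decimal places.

ω* = 1.954847

B_J for the 135×135 system has eigenvalues cos(kπ/136); ρ_J = cos(π/136) = 0.999733.
1 − cos²(π/136) = sin²(π/136) ⇒ √(1−ρ_J²) = sin(π/136) = 0.0230979.
Then 2/(1+√(1−ρ_J²)) = 2/(1+0.0230979); ω* = 2/1.0230979 = 1.954847.
[ρ_SOR] ω* − 1 = 0.954847.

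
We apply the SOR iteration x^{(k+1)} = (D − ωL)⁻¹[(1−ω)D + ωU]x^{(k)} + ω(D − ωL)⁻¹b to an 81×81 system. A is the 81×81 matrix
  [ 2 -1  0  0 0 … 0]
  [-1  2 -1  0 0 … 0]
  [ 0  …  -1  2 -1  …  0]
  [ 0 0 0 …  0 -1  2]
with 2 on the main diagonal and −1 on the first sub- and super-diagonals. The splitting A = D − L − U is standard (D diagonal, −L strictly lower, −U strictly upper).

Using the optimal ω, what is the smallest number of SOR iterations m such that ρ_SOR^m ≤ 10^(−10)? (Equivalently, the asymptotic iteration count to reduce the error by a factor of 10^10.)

m = 301

B_J for the 81×81 system has eigenvalues cos(kπ/82); ρ_J = cos(π/82) = 0.9992662.
1 − cos²(π/82) = sin²(π/82) ⇒ √(1−ρ_J²) = sin(π/82) = 0.0383027.
Then 2/(1+√(1−ρ_J²)) = 2/(1+0.0383027); ω* = 2/1.0383027 = 1.9262206.
ρ_SOR = ω* − 1 ≈ 0.9262206.
ρ_SOR^m ≤ 10^(−10) ⇔ m ≥ 10·ln10/(−ln 0.9262206) = 23.0259/0.0766428 = 300.431; m = ⌈300.431⌉ = 301.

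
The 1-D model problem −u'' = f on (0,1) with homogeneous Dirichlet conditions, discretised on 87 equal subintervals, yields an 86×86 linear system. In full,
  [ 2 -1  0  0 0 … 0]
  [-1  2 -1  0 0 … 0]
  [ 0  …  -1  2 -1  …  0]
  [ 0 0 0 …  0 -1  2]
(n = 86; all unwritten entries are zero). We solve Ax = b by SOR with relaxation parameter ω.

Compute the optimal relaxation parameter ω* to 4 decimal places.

spectrum of D⁻¹(L+U) = {cos(kπ/87) : 1≤k≤86}; ρ_J = cos(π/87) = 0.9993.
1 − cos²(π/87) = sin²(π/87) ⇒ √(1−ρ_J²) = sin(π/87) = 0.03610.
[ω*] 2 ÷ (1 + 0.03610) = 2 ÷ 1.03610 = 1.9303.
and ρ(B_{ω*}) = 1.9303 − 1 = 0.9303.

ω* = 1.9303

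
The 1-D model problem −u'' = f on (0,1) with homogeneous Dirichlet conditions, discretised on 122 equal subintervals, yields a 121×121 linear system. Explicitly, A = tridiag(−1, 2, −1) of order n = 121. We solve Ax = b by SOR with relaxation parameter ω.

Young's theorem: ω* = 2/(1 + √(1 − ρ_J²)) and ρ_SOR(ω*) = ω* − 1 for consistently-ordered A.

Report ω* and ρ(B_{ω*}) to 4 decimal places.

B_J for the 121×121 system has eigenvalues cos(kπ/122); ρ_J = cos(π/122) = 0.9997.
1 − cos²(π/122) = sin²(π/122) ⇒ √(1−ρ_J²) = sin(π/122) = 0.02575.
ω* = 2/(1+0.02575) = 1.9498
Hence ρ(B_{ω*}) = 1.9498 − 1 = 0.9498.

ω* = 1.9498, ρ_SOR = 0.9498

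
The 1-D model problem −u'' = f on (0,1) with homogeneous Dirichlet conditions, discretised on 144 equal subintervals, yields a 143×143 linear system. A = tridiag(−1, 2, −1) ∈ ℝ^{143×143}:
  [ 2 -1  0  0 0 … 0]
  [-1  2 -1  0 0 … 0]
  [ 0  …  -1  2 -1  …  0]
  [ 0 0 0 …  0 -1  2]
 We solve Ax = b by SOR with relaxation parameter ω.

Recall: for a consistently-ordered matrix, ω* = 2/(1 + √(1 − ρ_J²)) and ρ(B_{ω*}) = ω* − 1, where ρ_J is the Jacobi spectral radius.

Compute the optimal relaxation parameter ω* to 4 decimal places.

ω* = 1.9573

½·tridiag(1,0,1) at n=143: λ_k = cos(kπ/144); max |λ| at k=1 ⇒ ρ_J = cos(π/144) ≈ 0.9998.
√(1−ρ_J²) simplifies to sin(π/144) = 0.02181.
Young: ω* = 2/(1+√(1−ρ_J²)) = 2/(1+0.02181) = 2/1.02181 = 1.9573.
ρ_SOR = ω* − 1 = 1.9573 − 1 = 0.9573.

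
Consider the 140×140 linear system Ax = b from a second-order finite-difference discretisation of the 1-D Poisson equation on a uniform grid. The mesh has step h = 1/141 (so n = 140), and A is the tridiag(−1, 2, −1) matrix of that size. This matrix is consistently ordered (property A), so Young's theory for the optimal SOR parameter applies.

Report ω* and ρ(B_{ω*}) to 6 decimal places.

spectrum of D⁻¹(L+U) = {cos(kπ/141) : 1≤k≤140}; ρ_J = cos(π/141) = 0.999752.
root = sin(π/141) = 0.0222790  (since 1−cos² = sin²).
Young: ω* = 2/(1+√(1−ρ_J²)) = 2/(1+0.0222790) = 2/1.0222790 = 1.956413.
Hence ρ(B_{ω*}) = 1.956413 − 1 = 0.956413.

ω* = 1.956413, ρ_SOR = 0.956413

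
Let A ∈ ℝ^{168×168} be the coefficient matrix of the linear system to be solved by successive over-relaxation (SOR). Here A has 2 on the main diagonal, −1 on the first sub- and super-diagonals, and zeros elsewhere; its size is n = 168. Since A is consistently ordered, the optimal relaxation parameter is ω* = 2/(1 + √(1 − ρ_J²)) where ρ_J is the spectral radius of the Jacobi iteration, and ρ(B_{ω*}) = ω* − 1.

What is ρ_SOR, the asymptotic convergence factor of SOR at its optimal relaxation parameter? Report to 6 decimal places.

B_J for the 168×168 system has eigenvalues cos(kπ/169); ρ_J = cos(π/169) = 0.999827.
√(1−ρ_J²) = |sin(π/169)| = 0.0185882
[ω*] 2 ÷ (1 + 0.0185882) = 2 ÷ 1.0185882 = 1.963502.
ρ_SOR = ω* − 1 ≈ 0.963502.

ρ_SOR = 0.963502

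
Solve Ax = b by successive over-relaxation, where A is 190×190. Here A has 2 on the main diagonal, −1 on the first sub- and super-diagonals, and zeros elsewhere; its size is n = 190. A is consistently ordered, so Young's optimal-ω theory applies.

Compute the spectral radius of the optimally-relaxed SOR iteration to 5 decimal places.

ρ_SOR = 0.96764

[ρ_J] n=190: ρ(B_J) = cos(π/(n+1)) = cos(π/191) = 0.99986.
1 − cos²(π/191) = sin²(π/191) ⇒ √(1−ρ_J²) = sin(π/191) = 0.016447.
Young: ω* = 2/(1+√(1−ρ_J²)) = 2/(1+0.016447) = 2/1.016447 = 1.96764.
and ρ(B_{ω*}) = 1.96764 − 1 = 0.96764.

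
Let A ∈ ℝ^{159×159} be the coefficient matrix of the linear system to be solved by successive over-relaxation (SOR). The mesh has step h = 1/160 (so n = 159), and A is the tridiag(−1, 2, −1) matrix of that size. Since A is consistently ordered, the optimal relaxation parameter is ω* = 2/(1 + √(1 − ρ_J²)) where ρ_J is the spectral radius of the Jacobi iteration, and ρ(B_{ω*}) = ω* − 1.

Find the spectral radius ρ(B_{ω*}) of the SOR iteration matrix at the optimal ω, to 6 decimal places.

B_J for the 159×159 system has eigenvalues cos(kπ/160); ρ_J = cos(π/160) = 0.999807.
root = sin(π/160) = 0.0196337  (since 1−cos² = sin²).
Young: ω* = 2/(1+√(1−ρ_J²)) = 2/(1+0.0196337) = 2/1.0196337 = 1.961489.
At ω = 1.961489 every |λ(B_ω)| = ω−1, so ρ_SOR = 0.961489.

ρ_SOR = 0.961489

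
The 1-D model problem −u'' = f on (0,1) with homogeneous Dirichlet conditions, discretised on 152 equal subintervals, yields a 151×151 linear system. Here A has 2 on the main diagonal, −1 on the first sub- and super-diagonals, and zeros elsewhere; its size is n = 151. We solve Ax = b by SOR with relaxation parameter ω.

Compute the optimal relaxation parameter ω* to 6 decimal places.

ω* = 1.959503

ρ_J = max_k |cos(kπ/152)| = cos(π/152) = 0.999786
√(1 − cos²(π/152)) = sin(π/152) ≈ 0.0206669.
ω* = 2 / (1 + 0.0206669) = 2 / 1.0206669 ≈ 1.959503.
[ρ_SOR] ω* − 1 = 0.959503.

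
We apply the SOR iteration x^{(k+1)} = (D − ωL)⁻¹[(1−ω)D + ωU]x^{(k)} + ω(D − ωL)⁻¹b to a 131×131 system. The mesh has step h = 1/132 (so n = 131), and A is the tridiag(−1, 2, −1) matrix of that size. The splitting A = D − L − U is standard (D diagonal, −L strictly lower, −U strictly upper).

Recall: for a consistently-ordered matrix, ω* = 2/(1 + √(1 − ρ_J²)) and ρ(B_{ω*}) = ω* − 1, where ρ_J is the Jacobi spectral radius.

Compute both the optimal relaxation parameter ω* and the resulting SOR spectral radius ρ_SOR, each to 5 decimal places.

ρ_J = max_k |cos(kπ/132)| = cos(π/132) = 0.99972
√(1 − cos²(π/132)) = sin(π/132) ≈ 0.023798.
Young: ω* = 2/(1+√(1−ρ_J²)) = 2/(1+0.023798) = 2/1.023798 = 1.95351.
Hence ρ(B_{ω*}) = 1.95351 − 1 = 0.95351.

ω* = 1.95351, ρ_SOR = 0.95351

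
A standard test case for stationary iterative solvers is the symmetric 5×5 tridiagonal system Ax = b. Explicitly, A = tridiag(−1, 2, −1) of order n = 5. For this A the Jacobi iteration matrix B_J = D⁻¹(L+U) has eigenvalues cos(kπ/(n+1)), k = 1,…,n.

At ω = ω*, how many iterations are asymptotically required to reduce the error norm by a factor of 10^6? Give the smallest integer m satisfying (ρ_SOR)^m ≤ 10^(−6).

[ρ_J] n=5: ρ(B_J) = cos(π/(n+1)) = cos(π/6) = 0.8660254.
√(1 − cos²(π/6)) = sin(π/6) ≈ 0.5000000.
ω* = 2 / (1 + 0.5000000) = 2 / 1.5000000 ≈ 1.3333333.
ρ_SOR = ω* − 1 = 1.3333333 − 1 = 0.3333333.
ρ_SOR^m ≤ 10^(−6) ⇔ m ≥ 6·ln10/(−ln 0.3333333) = 13.8155/1.09861 = 12.575; m = ⌈12.575⌉ = 13.

m = 13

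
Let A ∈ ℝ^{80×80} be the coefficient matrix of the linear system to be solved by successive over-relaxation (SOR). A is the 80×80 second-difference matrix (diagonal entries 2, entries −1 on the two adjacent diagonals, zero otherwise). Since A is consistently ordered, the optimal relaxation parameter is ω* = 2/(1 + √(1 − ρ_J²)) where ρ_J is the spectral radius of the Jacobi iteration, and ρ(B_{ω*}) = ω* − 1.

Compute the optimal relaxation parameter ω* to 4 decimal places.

ω* = 1.9253

ρ_J = max_k |cos(kπ/81)| = cos(π/81) = 0.9992
√(1−ρ_J²) simplifies to sin(π/81) = 0.03878.
Then 2/(1+√(1−ρ_J²)) = 2/(1+0.03878); ω* = 2/1.03878 = 1.9253.
Hence ρ(B_{ω*}) = 1.9253 − 1 = 0.9253.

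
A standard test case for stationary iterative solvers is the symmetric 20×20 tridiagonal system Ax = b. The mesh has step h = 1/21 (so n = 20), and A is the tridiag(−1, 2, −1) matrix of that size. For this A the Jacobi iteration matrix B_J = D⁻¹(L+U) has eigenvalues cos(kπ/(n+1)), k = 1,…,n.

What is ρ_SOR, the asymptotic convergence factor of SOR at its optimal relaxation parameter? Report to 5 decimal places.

ρ_SOR = 0.74058

[ρ_J] n=20: ρ(B_J) = cos(π/(n+1)) = cos(π/21) = 0.98883.
√(1−ρ_J²) simplifies to sin(π/21) = 0.149042.
Then 2/(1+√(1−ρ_J²)) = 2/(1+0.149042); ω* = 2/1.149042 = 1.74058.
ρ_SOR = ω* − 1 = 1.74058 − 1 = 0.74058.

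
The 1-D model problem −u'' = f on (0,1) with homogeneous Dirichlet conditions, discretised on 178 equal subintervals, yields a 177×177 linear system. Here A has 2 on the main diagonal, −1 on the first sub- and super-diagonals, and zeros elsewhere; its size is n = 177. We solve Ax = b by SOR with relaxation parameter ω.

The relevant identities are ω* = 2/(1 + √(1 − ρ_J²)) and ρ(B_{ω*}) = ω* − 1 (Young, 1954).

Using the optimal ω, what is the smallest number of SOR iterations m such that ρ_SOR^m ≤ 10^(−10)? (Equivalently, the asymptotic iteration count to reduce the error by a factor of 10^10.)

½·tridiag(1,0,1) at n=177: λ_k = cos(kπ/178); max |λ| at k=1 ⇒ ρ_J = cos(π/178) ≈ 0.9998443.
1 − cos²(π/178) = sin²(π/178) ⇒ √(1−ρ_J²) = sin(π/178) = 0.0176485.
Young: ω* = 2/(1+√(1−ρ_J²)) = 2/(1+0.0176485) = 2/1.0176485 = 1.9653151.
ρ(B_{ω*}) = ω*−1 = 0.9653151
(0.9653151)^m ≤ 10^{−10}  ⇒  m·ln(0.9653151) ≤ −10·ln10  ⇒  m ≥ 652.279  ⇒  m = 653

m = 653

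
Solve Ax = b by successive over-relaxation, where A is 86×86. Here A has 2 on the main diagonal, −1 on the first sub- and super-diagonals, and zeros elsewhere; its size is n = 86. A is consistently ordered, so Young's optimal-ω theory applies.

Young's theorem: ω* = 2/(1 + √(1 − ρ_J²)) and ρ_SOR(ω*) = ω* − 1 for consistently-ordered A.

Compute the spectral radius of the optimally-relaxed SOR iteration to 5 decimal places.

[ρ_J] n=86: ρ(B_J) = cos(π/(n+1)) = cos(π/87) = 0.99935.
root = sin(π/87) = 0.036102  (since 1−cos² = sin²).
Then 2/(1+√(1−ρ_J²)) = 2/(1+0.036102); ω* = 2/1.036102 = 1.93031.
At ω = 1.93031 every |λ(B_ω)| = ω−1, so ρ_SOR = 0.93031.

ρ_SOR = 0.93031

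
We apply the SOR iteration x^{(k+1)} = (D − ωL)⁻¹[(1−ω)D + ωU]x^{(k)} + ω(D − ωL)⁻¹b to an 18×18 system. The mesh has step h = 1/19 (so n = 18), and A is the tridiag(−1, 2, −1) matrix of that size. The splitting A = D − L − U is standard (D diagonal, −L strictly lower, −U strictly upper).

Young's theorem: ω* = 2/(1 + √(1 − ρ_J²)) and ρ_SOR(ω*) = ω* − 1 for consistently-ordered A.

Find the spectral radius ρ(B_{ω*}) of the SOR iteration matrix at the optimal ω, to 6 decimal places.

ρ_SOR = 0.717336

spectrum of D⁻¹(L+U) = {cos(kπ/19) : 1≤k≤18}; ρ_J = cos(π/19) = 0.986361.
root = sin(π/19) = 0.1645946  (since 1−cos² = sin²).
ω* = 2/(1 + 0.1645946) = 2/1.1645946 = 1.717336.
ρ_SOR = ω* − 1 ≈ 0.717336.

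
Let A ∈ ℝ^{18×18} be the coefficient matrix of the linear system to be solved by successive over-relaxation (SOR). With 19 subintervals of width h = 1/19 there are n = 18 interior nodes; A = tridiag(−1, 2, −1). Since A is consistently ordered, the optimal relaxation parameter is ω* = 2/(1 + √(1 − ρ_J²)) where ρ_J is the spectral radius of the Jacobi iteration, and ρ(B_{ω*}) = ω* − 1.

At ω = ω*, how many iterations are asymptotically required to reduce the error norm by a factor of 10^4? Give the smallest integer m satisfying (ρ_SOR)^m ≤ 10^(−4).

n=18: λ(B_J) = 1 − λ(A)/2 = cos(kπ/19); k=1 gives ρ_J = 0.9863613.
1 − cos²(π/19) = sin²(π/19) ⇒ √(1−ρ_J²) = sin(π/19) = 0.1645946.
ω* = 2/(1 + 0.1645946) = 2/1.1645946 = 1.7173358.
ρ_SOR = ω* − 1 ≈ 0.7173358.
4·ln10 = 9.21034; −ln(0.7173358) = 0.332211; m = ⌈9.21034/0.332211⌉ = ⌈27.724⌉ = 28.

m = 28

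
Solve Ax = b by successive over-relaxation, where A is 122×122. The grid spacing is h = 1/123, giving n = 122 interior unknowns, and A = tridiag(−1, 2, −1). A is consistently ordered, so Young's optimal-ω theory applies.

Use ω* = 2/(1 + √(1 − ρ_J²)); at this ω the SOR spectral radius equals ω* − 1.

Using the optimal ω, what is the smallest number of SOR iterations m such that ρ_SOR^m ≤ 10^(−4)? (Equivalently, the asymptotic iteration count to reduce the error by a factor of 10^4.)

m = 181

½·tridiag(1,0,1) at n=122: λ_k = cos(kπ/123); max |λ| at k=1 ⇒ ρ_J = cos(π/123) ≈ 0.9996738.
root = sin(π/123) = 0.0255386  (since 1−cos² = sin²).
ω* = 2 / (1 + 0.0255386) = 2 / 1.0255386 ≈ 1.9501948.
ρ_SOR = ω* − 1 = 1.9501948 − 1 = 0.9501948.
For 4 digits: m = 4·ln10 / (−ln 0.9501948) = 9.21034/0.0510883 = 180.283; round up → m = 181.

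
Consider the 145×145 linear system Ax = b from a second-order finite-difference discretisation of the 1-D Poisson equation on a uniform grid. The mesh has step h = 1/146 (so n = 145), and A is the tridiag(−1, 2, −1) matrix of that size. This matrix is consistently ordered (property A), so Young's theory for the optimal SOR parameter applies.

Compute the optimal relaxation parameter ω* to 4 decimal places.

½·tridiag(1,0,1) at n=145: λ_k = cos(kπ/146); max |λ| at k=1 ⇒ ρ_J = cos(π/146) ≈ 0.9998.
√(1−ρ_J²) = |sin(π/146)| = 0.02152
Then 2/(1+√(1−ρ_J²)) = 2/(1+0.02152); ω* = 2/1.02152 = 1.9579.
ρ_SOR = ω* − 1 ≈ 0.9579.

ω* = 1.9579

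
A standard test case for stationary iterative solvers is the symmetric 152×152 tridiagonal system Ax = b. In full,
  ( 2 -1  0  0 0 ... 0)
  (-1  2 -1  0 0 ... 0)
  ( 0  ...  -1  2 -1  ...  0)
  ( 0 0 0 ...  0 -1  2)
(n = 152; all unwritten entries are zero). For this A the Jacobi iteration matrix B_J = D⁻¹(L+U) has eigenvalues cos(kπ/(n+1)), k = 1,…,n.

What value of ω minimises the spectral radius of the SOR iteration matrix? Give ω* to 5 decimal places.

ω* = 1.95976

½·tridiag(1,0,1) at n=152: λ_k = cos(kπ/153); max |λ| at k=1 ⇒ ρ_J = cos(π/153) ≈ 0.99979.
root = sin(π/153) = 0.020532  (since 1−cos² = sin²).
Then 2/(1+√(1−ρ_J²)) = 2/(1+0.020532); ω* = 2/1.020532 = 1.95976.
ρ_SOR = ω* − 1 = 1.95976 − 1 = 0.95976.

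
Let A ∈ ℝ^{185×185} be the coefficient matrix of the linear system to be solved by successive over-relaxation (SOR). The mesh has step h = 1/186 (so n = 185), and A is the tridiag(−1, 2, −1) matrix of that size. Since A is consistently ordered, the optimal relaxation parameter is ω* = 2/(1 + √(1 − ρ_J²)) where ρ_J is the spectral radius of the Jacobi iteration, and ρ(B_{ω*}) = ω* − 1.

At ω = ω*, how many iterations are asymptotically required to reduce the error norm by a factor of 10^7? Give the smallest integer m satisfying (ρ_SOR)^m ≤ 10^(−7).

m = 478

With n=185, ρ(Jacobi) = cos(π/186) = 0.9998574.
√(1 − cos²(π/186)) = sin(π/186) ≈ 0.0168895.
[ω*] 2 ÷ (1 + 0.0168895) = 2 ÷ 1.0168895 = 1.9667820.
and ρ(B_{ω*}) = 1.9667820 − 1 = 0.9667820.
ρ_SOR^m ≤ 10^(−7) ⇔ m ≥ 7·ln10/(−ln 0.9667820) = 16.1181/0.0337822 = 477.118; m = ⌈477.118⌉ = 478.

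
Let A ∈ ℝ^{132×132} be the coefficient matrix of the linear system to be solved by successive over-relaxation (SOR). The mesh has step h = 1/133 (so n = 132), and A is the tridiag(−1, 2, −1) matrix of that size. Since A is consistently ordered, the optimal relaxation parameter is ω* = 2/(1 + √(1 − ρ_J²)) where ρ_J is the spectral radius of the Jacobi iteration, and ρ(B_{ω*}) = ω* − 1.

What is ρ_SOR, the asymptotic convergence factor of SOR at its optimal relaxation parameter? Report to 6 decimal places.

ρ_SOR = 0.953852

n=132: λ(B_J) = 1 − λ(A)/2 = cos(kπ/133); k=1 gives ρ_J = 0.999721.
√(1−ρ_J²) = |sin(π/133)| = 0.0236188
So ω* = 2/1.0236188 = 1.953852 (Young).
ρ_SOR = ω* − 1 ≈ 0.953852.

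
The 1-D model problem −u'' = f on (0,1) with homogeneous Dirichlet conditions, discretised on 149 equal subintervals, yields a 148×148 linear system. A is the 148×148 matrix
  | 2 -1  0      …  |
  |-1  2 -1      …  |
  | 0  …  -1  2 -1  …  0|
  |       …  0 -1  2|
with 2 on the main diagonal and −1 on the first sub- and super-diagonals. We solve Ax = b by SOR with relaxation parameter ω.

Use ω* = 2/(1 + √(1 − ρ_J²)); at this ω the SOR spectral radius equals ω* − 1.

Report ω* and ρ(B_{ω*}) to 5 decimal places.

ω* = 1.95870, ρ_SOR = 0.95870

[ρ_J] n=148: ρ(B_J) = cos(π/(n+1)) = cos(π/149) = 0.99978.
√(1−ρ_J²) simplifies to sin(π/149) = 0.021083.
Then 2/(1+√(1−ρ_J²)) = 2/(1+0.021083); ω* = 2/1.021083 = 1.95870.
ρ(B_{ω*}) = ω*−1 = 0.95870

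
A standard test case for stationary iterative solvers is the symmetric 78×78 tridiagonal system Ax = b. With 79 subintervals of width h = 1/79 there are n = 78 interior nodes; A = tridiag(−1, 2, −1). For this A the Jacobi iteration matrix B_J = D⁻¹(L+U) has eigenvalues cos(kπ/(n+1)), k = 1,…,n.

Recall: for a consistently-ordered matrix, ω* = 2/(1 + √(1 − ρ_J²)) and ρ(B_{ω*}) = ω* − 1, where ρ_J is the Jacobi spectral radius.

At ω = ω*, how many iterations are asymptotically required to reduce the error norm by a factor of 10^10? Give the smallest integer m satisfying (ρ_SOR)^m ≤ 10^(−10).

[ρ_J] n=78: ρ(B_J) = cos(π/(n+1)) = cos(π/79) = 0.9992094.
root = sin(π/79) = 0.0397565  (since 1−cos² = sin²).
So ω* = 2/1.0397565 = 1.9235273 (Young).
Hence ρ(B_{ω*}) = 1.9235273 − 1 = 0.9235273.
For 10 digits: m = 10·ln10 / (−ln 0.9235273) = 23.0259/0.0795549 = 289.434; round up → m = 290.

m = 290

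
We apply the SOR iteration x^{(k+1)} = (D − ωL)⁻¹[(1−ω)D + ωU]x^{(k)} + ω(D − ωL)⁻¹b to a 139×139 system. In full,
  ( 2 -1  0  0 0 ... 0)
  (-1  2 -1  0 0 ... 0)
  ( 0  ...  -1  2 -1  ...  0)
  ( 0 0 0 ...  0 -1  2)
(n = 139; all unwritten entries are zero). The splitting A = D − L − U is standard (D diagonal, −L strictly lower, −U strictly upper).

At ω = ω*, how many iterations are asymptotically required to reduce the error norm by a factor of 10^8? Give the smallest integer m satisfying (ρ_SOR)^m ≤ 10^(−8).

m = 411

½·tridiag(1,0,1) at n=139: λ_k = cos(kπ/140); max |λ| at k=1 ⇒ ρ_J = cos(π/140) ≈ 0.9997482.
1 − cos²(π/140) = sin²(π/140) ⇒ √(1−ρ_J²) = sin(π/140) = 0.0224381.
[ω*] 2 ÷ (1 + 0.0224381) = 2 ÷ 1.0224381 = 1.9561086.
At ω = 1.9561086 every |λ(B_ω)| = ω−1, so ρ_SOR = 0.9561086.
m ≥ 8·ln10 / (−ln 0.9561086) = 410.409; smallest integer m = 411.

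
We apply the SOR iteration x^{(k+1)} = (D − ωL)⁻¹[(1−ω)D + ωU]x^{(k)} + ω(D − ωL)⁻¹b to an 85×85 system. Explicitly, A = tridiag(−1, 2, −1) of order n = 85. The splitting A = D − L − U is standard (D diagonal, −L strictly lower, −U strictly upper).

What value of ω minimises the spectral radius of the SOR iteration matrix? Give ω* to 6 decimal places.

ω* = 1.929530

B_J for the 85×85 system has eigenvalues cos(kπ/86); ρ_J = cos(π/86) = 0.999333.
√(1 − cos²(π/86)) = sin(π/86) ≈ 0.0365220.
Then 2/(1+√(1−ρ_J²)) = 2/(1+0.0365220); ω* = 2/1.0365220 = 1.929530.
At ω = 1.929530 every |λ(B_ω)| = ω−1, so ρ_SOR = 0.929530.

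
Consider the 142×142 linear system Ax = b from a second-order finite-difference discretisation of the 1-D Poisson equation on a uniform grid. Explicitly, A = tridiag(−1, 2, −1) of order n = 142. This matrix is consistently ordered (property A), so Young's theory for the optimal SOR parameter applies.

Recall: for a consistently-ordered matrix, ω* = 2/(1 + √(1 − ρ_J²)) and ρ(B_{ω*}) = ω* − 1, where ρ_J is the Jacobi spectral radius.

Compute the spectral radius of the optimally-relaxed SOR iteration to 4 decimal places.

B_J for the 142×142 system has eigenvalues cos(kπ/143); ρ_J = cos(π/143) = 0.9998.
√(1−ρ_J²) = |sin(π/143)| = 0.02197
ω* = 2/(1 + 0.02197) = 2/1.02197 = 1.9570.
ρ_SOR = ω* − 1 = 1.9570 − 1 = 0.9570.

ρ_SOR = 0.9570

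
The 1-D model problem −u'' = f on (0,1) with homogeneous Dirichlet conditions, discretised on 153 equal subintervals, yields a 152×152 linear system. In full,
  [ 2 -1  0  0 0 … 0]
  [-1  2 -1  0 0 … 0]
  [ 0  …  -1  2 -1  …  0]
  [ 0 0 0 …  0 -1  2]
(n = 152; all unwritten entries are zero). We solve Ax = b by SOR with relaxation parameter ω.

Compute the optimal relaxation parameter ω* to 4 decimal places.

B_J for the 152×152 system has eigenvalues cos(kπ/153); ρ_J = cos(π/153) = 0.9998.
√(1−ρ_J²) = |sin(π/153)| = 0.02053
Young: ω* = 2/(1+√(1−ρ_J²)) = 2/(1+0.02053) = 2/1.02053 = 1.9598.
[ρ_SOR] ω* − 1 = 0.9598.

ω* = 1.9598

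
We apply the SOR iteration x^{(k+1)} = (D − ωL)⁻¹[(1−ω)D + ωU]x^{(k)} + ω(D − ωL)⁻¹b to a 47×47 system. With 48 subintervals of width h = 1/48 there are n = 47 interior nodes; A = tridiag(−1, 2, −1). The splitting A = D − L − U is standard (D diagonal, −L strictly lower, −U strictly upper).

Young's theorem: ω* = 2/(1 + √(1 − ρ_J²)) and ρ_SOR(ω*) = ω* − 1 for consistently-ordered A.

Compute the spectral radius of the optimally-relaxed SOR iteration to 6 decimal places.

ρ_J = max_k |cos(kπ/48)| = cos(π/48) = 0.997859
1 − cos²(π/48) = sin²(π/48) ⇒ √(1−ρ_J²) = sin(π/48) = 0.0654031.
ω* = 2/(1 + 0.0654031) = 2/1.0654031 = 1.877224.
ρ(B_{ω*}) = ω*−1 = 0.877224

ρ_SOR = 0.877224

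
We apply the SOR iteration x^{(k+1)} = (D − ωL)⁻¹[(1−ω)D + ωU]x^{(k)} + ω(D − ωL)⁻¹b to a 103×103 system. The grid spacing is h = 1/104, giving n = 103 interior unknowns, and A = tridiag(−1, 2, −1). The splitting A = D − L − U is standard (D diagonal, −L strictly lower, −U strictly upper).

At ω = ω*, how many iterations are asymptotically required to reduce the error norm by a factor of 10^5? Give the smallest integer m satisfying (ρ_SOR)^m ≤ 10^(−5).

[ρ_J] n=103: ρ(B_J) = cos(π/(n+1)) = cos(π/104) = 0.9995438.
√(1−ρ_J²) simplifies to sin(π/104) = 0.0302030.
ω* = 2/(1 + 0.0302030) = 2/1.0302030 = 1.9413650.
ρ(B_{ω*}) = ω*−1 = 0.9413650
For 5 digits: m = 5·ln10 / (−ln 0.9413650) = 11.5129/0.0604243 = 190.534; round up → m = 191.

m = 191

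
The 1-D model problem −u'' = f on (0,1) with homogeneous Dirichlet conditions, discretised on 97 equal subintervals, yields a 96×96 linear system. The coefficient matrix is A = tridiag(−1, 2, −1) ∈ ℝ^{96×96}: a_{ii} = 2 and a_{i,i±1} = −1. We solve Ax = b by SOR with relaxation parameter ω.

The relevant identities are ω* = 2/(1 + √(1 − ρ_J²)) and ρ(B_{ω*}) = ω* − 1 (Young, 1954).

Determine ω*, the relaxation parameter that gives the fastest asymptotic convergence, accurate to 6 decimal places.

ω* = 1.937268

n=96: λ(B_J) = 1 − λ(A)/2 = cos(kπ/97); k=1 gives ρ_J = 0.999476.
root = sin(π/97) = 0.0323819  (since 1−cos² = sin²).
ω* = 2/(1+0.0323819) = 1.937268
At ω = 1.937268 every |λ(B_ω)| = ω−1, so ρ_SOR = 0.937268.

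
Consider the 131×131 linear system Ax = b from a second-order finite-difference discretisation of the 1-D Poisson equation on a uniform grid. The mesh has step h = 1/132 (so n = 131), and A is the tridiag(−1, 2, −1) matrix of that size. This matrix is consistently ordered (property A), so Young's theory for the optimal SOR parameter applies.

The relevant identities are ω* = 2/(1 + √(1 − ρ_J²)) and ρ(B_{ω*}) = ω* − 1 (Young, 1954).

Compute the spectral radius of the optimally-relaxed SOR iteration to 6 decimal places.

½·tridiag(1,0,1) at n=131: λ_k = cos(kπ/132); max |λ| at k=1 ⇒ ρ_J = cos(π/132) ≈ 0.999717.
√(1 − cos²(π/132)) = sin(π/132) ≈ 0.0237977.
[ω*] 2 ÷ (1 + 0.0237977) = 2 ÷ 1.0237977 = 1.953511.
[ρ_SOR] ω* − 1 = 0.953511.

ρ_SOR = 0.953511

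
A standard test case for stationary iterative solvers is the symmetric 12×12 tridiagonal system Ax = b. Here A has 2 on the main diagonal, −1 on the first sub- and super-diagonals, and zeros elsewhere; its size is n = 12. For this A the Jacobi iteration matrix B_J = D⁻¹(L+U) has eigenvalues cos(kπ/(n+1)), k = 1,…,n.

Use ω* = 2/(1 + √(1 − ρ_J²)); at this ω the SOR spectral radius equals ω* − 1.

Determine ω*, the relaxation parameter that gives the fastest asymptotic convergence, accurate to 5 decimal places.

ω* = 1.61379

[ρ_J] n=12: ρ(B_J) = cos(π/(n+1)) = cos(π/13) = 0.97094.
√(1−ρ_J²) = |sin(π/13)| = 0.239316
[ω*] 2 ÷ (1 + 0.239316) = 2 ÷ 1.239316 = 1.61379.
ρ_SOR = ω* − 1 = 1.61379 − 1 = 0.61379.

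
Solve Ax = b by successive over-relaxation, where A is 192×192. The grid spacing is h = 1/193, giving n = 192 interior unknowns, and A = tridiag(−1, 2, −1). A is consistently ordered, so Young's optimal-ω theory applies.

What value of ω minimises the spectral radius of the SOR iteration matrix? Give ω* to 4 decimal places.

ω* = 1.9680

spectrum of D⁻¹(L+U) = {cos(kπ/193) : 1≤k≤192}; ρ_J = cos(π/193) = 0.9999.
root = sin(π/193) = 0.01628  (since 1−cos² = sin²).
[ω*] 2 ÷ (1 + 0.01628) = 2 ÷ 1.01628 = 1.9680.
At ω = 1.9680 every |λ(B_ω)| = ω−1, so ρ_SOR = 0.9680.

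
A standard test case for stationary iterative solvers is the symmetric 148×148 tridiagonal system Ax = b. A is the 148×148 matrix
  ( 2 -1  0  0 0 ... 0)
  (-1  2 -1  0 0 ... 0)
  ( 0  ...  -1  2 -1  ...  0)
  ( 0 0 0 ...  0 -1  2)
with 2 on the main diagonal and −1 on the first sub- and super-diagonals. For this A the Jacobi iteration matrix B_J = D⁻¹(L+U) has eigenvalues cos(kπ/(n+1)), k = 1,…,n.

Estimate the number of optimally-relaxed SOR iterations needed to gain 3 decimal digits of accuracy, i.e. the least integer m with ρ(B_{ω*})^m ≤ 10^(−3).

m = 164

B_J for the 148×148 system has eigenvalues cos(kπ/149); ρ_J = cos(π/149) = 0.9997777.
root = sin(π/149) = 0.0210830  (since 1−cos² = sin²).
So ω* = 2/1.0210830 = 1.9587046 (Young).
ρ(B_{ω*}) = ω*−1 = 0.9587046
m ≥ 3·ln10 / (−ln 0.9587046) = 163.799; smallest integer m = 164.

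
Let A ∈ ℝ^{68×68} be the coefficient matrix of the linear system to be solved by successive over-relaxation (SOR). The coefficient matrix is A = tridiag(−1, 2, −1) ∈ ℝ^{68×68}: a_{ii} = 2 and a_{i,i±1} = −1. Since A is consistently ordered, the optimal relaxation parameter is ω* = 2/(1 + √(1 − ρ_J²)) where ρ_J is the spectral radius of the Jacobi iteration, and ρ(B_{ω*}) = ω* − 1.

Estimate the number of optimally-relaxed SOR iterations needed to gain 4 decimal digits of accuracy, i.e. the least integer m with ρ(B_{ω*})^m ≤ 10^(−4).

With n=68, ρ(Jacobi) = cos(π/69) = 0.9989637.
root = sin(π/69) = 0.0455146  (since 1−cos² = sin²).
Young: ω* = 2/(1+√(1−ρ_J²)) = 2/(1+0.0455146) = 2/1.0455146 = 1.9129336.
ρ_SOR = ω* − 1 = 1.9129336 − 1 = 0.9129336.
(0.9129336)^m ≤ 10^{−4}  ⇒  m·ln(0.9129336) ≤ −4·ln10  ⇒  m ≥ 101.110  ⇒  m = 102

m = 102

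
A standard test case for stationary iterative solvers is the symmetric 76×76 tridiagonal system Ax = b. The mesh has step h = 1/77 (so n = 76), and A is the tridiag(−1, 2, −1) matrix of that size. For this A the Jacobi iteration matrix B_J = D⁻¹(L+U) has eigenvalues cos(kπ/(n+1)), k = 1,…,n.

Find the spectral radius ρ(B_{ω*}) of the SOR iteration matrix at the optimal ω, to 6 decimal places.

spectrum of D⁻¹(L+U) = {cos(kπ/77) : 1≤k≤76}; ρ_J = cos(π/77) = 0.999168.
√(1−ρ_J²) simplifies to sin(π/77) = 0.0407886.
ω* = 2/(1 + 0.0407886) = 2/1.0407886 = 1.921620.
and ρ(B_{ω*}) = 1.921620 − 1 = 0.921620.

ρ_SOR = 0.921620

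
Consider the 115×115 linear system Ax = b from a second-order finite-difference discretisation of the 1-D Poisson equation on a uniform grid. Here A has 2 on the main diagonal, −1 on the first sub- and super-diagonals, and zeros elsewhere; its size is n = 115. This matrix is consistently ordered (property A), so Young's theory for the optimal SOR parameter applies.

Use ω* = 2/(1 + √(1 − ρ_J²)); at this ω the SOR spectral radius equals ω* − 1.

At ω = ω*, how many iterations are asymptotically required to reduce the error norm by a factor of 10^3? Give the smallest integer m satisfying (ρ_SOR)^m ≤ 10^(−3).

m = 128

[ρ_J] n=115: ρ(B_J) = cos(π/(n+1)) = cos(π/116) = 0.9996333.
root = sin(π/116) = 0.0270794  (since 1−cos² = sin²).
Young: ω* = 2/(1+√(1−ρ_J²)) = 2/(1+0.0270794) = 2/1.0270794 = 1.9472691.
ρ_SOR = ω* − 1 ≈ 0.9472691.
For 3 digits: m = 3·ln10 / (−ln 0.9472691) = 6.90776/0.0541721 = 127.515; round up → m = 128.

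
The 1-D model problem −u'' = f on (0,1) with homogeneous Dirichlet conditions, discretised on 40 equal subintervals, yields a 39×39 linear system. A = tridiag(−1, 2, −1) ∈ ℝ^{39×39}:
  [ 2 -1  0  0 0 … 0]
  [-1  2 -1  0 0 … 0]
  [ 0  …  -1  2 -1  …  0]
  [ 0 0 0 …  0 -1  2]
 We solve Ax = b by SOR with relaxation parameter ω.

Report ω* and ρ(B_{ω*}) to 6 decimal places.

ρ_J = max_k |cos(kπ/40)| = cos(π/40) = 0.996917
√(1−ρ_J²) simplifies to sin(π/40) = 0.0784591.
Then 2/(1+√(1−ρ_J²)) = 2/(1+0.0784591); ω* = 2/1.0784591 = 1.854498.
[ρ_SOR] ω* − 1 = 0.854498.

ω* = 1.854498, ρ_SOR = 0.854498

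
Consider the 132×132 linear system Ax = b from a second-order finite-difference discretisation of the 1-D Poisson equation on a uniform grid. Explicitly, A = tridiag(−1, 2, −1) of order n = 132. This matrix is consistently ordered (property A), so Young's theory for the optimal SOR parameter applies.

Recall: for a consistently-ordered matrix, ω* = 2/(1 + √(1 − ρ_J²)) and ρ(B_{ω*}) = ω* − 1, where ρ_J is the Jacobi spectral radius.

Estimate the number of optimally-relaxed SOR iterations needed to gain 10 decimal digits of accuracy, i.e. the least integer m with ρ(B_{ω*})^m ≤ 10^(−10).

With n=132, ρ(Jacobi) = cos(π/133) = 0.9997210.
√(1 − cos²(π/133)) = sin(π/133) ≈ 0.0236188.
Young: ω* = 2/(1+√(1−ρ_J²)) = 2/(1+0.0236188) = 2/1.0236188 = 1.9538524.
ρ_SOR = ω* − 1 ≈ 0.9538524.
m ≥ 10·ln10 / (−ln 0.9538524) = 487.359; smallest integer m = 488.

m = 488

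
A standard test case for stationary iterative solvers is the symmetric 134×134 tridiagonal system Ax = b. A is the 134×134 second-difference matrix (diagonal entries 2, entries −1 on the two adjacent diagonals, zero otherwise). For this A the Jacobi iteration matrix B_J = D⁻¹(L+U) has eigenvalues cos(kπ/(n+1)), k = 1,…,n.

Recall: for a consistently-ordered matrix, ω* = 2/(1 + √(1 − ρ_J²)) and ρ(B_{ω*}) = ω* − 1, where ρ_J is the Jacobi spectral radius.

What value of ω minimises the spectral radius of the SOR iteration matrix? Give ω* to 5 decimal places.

B_J for the 134×134 system has eigenvalues cos(kπ/135); ρ_J = cos(π/135) = 0.99973.
√(1 − cos²(π/135)) = sin(π/135) ≈ 0.023269.
ω* = 2/(1+0.023269) = 1.95452
ρ_SOR = ω* − 1 ≈ 0.95452.

ω* = 1.95452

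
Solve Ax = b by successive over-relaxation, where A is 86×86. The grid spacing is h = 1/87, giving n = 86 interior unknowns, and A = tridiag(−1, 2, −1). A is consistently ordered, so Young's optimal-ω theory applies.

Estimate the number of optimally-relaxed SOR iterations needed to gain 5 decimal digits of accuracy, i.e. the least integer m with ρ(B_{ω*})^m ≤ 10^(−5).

m = 160

n=86: λ(B_J) = 1 − λ(A)/2 = cos(kπ/87); k=1 gives ρ_J = 0.9993481.
√(1−ρ_J²) = |sin(π/87)| = 0.0361024
Then 2/(1+√(1−ρ_J²)) = 2/(1+0.0361024); ω* = 2/1.0361024 = 1.9303111.
ρ_SOR = ω* − 1 = 1.9303111 − 1 = 0.9303111.
ρ_SOR^m ≤ 10^(−5) ⇔ m ≥ 5·ln10/(−ln 0.9303111) = 11.5129/0.0722362 = 159.379; m = ⌈159.379⌉ = 160.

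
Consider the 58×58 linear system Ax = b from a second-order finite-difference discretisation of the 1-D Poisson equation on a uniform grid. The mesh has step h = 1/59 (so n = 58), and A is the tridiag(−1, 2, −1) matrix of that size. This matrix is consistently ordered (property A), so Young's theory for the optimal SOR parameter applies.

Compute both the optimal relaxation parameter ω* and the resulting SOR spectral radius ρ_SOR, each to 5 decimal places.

½·tridiag(1,0,1) at n=58: λ_k = cos(kπ/59); max |λ| at k=1 ⇒ ρ_J = cos(π/59) ≈ 0.99858.
√(1−ρ_J²) simplifies to sin(π/59) = 0.053222.
Then 2/(1+√(1−ρ_J²)) = 2/(1+0.053222); ω* = 2/1.053222 = 1.89893.
[ρ_SOR] ω* − 1 = 0.89893.

ω* = 1.89893, ρ_SOR = 0.89893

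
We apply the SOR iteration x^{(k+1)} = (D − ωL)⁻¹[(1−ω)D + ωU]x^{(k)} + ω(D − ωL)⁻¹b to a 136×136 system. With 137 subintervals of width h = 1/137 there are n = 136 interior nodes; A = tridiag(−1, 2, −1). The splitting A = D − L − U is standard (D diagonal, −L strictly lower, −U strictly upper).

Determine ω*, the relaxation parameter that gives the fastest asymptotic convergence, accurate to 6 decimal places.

ω* = 1.955169

With n=136, ρ(Jacobi) = cos(π/137) = 0.999737.
√(1−ρ_J²) simplifies to sin(π/137) = 0.0229293.
ω* = 2 / (1 + 0.0229293) = 2 / 1.0229293 ≈ 1.955169.
ρ(B_{ω*}) = ω*−1 = 0.955169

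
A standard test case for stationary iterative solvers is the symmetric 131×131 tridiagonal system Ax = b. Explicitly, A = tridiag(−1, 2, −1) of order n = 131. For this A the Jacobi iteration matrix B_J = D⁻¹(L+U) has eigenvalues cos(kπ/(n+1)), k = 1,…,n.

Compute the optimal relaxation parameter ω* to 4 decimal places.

ω* = 1.9535

spectrum of D⁻¹(L+U) = {cos(kπ/132) : 1≤k≤131}; ρ_J = cos(π/132) = 0.9997.
root = sin(π/132) = 0.02380  (since 1−cos² = sin²).
ω* = 2 / (1 + 0.02380) = 2 / 1.02380 ≈ 1.9535.
Hence ρ(B_{ω*}) = 1.9535 − 1 = 0.9535.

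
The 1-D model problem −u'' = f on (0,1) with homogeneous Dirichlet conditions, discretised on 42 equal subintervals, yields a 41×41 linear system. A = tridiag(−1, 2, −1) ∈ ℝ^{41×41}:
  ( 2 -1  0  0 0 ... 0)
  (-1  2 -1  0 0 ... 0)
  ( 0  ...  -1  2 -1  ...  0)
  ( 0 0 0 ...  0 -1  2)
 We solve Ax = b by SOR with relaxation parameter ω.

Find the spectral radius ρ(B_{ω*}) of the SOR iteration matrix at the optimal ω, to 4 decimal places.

With n=41, ρ(Jacobi) = cos(π/42) = 0.9972.
√(1−ρ_J²) = |sin(π/42)| = 0.07473
ω* = 2/(1+0.07473) = 1.8609
and ρ(B_{ω*}) = 1.8609 − 1 = 0.8609.

ρ_SOR = 0.8609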